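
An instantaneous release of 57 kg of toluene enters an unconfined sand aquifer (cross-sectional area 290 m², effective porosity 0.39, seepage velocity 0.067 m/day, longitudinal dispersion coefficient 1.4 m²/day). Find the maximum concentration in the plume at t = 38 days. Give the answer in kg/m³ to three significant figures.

0.0195 kg/m³

The peak of an instantaneous 1D plume sits at x = vt; there the Gaussian factor is 1 and C_max = M/(n_e·A·√(4πDt)), where n_e·A is the pore area the mass is dissolved in.
√(4πDt) = √(4π × 1.4 × 38) = 25.86 m, so C_max = 57/(0.39 × 290 × 25.86) = 0.0195 kg/m³.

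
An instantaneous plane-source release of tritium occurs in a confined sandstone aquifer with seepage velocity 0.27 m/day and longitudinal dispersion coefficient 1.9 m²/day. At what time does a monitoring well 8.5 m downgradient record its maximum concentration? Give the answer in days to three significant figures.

For the 1D instantaneous-source solution, setting ∂C/∂t = 0 at fixed x gives v²t² + 2Dt − x² = 0, so t = (√(D² + v²x²) − D)/v².
√(D² + v²x²) = √(1.9² + 0.27² × 8.5²) = 2.979; v² = 0.0729.
t = (2.979 − 1.9)/0.0729 = 14.8 days (vs. the pure-advection estimate x/v = 31.5 d).

14.8 days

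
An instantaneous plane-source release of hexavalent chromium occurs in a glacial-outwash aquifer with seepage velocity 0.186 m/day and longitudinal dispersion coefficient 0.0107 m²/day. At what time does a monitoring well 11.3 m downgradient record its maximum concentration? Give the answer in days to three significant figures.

60.4 days

For the 1D instantaneous-source solution, setting ∂C/∂t = 0 at fixed x gives v²t² + 2Dt − x² = 0, so t = (√(D² + v²x²) − D)/v².
√(D² + v²x²) = √(0.0107² + 0.186² × 11.3²) = 2.102; v² = 0.034596.
t = (2.102 − 0.0107)/0.034596 = 60.4 days (vs. the pure-advection estimate x/v = 60.8 d).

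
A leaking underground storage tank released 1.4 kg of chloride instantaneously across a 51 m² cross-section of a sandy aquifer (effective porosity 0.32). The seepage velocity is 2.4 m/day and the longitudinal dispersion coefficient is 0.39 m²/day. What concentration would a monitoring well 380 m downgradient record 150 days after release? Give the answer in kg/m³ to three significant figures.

0.000573 kg/m³

For an instantaneous plane source, C(x,t) = M/(n_e·A·√(4πDt)) · exp(−(x−vt)²/(4Dt)), with n_e·A the pore (flow) area.
Plume center vt = 2.4 × 150 = 360 m, so the well at 380 m is 20 m downgradient of the peak.
√(4πDt) = 27.11 m, giving peak height M/(n_e·A·√(4πDt)) = 1.4/(0.32 × 51 × 27.11) = 0.003164 kg/m³.
(x−vt)²/(4Dt) = (20)²/(4 × 0.39 × 150) = 1.709; exp(−1.709) = 0.1810.
C = 0.003164 × 0.1810 = 0.000573 kg/m³.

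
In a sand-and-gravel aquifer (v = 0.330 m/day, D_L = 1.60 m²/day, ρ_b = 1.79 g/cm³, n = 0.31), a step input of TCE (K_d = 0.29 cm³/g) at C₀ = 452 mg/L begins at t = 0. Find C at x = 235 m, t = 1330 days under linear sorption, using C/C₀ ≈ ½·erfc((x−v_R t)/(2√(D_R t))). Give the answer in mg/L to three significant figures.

17.1 mg/L

Retardation factor R = 1 + ρ_b·K_d/n = 1 + 1.79 × 0.29/0.31 = 2.675.
Sorption retards both mechanisms: v_R = v/R = 0.1234 m/day, D_R = D/R = 0.5981 m²/day.
v_R·t = 0.1234 × 1330 = 164.122 m; 2√(D_R t) = 56.41 m; argument = (235 − 164.122)/56.41 = 1.256.
C = C₀ × ½·erfc(1.256) = 452 × 0.03785 = 17.1 mg/L.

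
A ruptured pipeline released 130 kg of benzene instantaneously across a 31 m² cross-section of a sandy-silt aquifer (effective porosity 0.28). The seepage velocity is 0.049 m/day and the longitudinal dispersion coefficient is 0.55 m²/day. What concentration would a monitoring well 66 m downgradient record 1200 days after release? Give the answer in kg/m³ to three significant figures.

0.161 kg/m³

For an instantaneous plane source, C(x,t) = M/(n_e·A·√(4πDt)) · exp(−(x−vt)²/(4Dt)), with n_e·A the pore (flow) area.
Plume center vt = 0.049 × 1200 = 58.8 m, so the well at 66 m is 7.2 m downgradient of the peak.
√(4πDt) = 91.07 m, giving peak height M/(n_e·A·√(4πDt)) = 130/(0.28 × 31 × 91.07) = 0.1645 kg/m³.
(x−vt)²/(4Dt) = (7.2)²/(4 × 0.55 × 1200) = 0.01964; exp(−0.01964) = 0.9806.
C = 0.1645 × 0.9806 = 0.161 kg/m³.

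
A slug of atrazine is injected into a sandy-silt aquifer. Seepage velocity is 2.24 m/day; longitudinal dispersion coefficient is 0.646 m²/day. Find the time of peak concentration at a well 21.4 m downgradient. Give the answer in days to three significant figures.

9.43 days

For the 1D instantaneous-source solution, setting ∂C/∂t = 0 at fixed x gives v²t² + 2Dt − x² = 0, so t = (√(D² + v²x²) − D)/v².
√(D² + v²x²) = √(0.646² + 2.24² × 21.4²) = 47.94; v² = 5.0176.
t = (47.94 − 0.646)/5.0176 = 9.43 days (vs. the pure-advection estimate x/v = 9.55 d).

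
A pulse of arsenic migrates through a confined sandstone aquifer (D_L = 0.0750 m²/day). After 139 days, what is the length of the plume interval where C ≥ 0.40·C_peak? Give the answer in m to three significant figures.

The plume is Gaussian with σ = √(2Dt) = √(2 × 0.0750 × 139) = 4.566 m.
C/C_peak = exp(−Δx²/(2σ²)) = 0.40 ⇒ Δx = σ·√(−2 ln 0.40) = 4.566 × 1.354 = 6.182 m.
Width = 2Δx = 12.4 m.

12.4 m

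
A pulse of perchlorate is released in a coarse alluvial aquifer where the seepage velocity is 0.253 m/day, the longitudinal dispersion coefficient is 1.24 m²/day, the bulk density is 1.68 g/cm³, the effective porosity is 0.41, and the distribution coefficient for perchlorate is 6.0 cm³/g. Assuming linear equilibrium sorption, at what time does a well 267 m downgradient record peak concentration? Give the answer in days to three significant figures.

26500 days

Retardation factor R = 1 + ρ_b·K_d/n = 1 + 1.68 × 6.0/0.41 = 25.59.
Sorption retards both mechanisms: v_R = v/R = 0.009887 m/day, D_R = D/R = 0.04846 m²/day.
Peak time from v_R²t² + 2D_R t − x² = 0: t = (√(D_R² + v_R²x²) − D_R)/v_R².
√(D_R² + v_R²x²) = √(0.04846² + 0.009887² × 267²) = 2.640; v_R² = 9.775e-05.
t = (2.640 − 0.04846)/9.775e-05 = 26500 days.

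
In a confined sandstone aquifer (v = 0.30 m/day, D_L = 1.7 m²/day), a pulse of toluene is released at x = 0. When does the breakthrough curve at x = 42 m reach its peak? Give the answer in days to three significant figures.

For the 1D instantaneous-source solution, setting ∂C/∂t = 0 at fixed x gives v²t² + 2Dt − x² = 0, so t = (√(D² + v²x²) − D)/v².
√(D² + v²x²) = √(1.7² + 0.30² × 42²) = 12.71; v² = 0.09.
t = (12.71 − 1.7)/0.09 = 122 days (vs. the pure-advection estimate x/v = 140 d).

122 days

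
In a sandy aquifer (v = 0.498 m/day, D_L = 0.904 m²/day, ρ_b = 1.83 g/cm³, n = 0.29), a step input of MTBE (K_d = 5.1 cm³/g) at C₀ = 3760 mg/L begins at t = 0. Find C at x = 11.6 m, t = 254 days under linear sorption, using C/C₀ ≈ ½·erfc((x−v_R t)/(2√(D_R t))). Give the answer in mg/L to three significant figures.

68.3 mg/L

Retardation factor R = 1 + ρ_b·K_d/n = 1 + 1.83 × 5.1/0.29 = 33.18.
Sorption retards both mechanisms: v_R = v/R = 0.01501 m/day, D_R = D/R = 0.02725 m²/day.
v_R·t = 0.01501 × 254 = 3.81254 m; 2√(D_R t) = 5.262 m; argument = (11.6 − 3.81254)/5.262 = 1.480.
C = C₀ × ½·erfc(1.480) = 3760 × 0.01817 = 68.3 mg/L.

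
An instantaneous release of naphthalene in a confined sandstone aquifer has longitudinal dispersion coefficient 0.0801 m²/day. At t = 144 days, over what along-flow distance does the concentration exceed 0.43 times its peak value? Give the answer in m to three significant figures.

The plume is Gaussian with σ = √(2Dt) = √(2 × 0.0801 × 144) = 4.803 m.
C/C_peak = exp(−Δx²/(2σ²)) = 0.43 ⇒ Δx = σ·√(−2 ln 0.43) = 4.803 × 1.299 = 6.239 m.
Width = 2Δx = 12.5 m.

12.5 m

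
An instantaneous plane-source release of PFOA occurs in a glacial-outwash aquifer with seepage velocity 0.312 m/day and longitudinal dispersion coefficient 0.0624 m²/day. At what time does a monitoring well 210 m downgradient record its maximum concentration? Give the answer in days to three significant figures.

672 days

For the 1D instantaneous-source solution, setting ∂C/∂t = 0 at fixed x gives v²t² + 2Dt − x² = 0, so t = (√(D² + v²x²) − D)/v².
√(D² + v²x²) = √(0.0624² + 0.312² × 210²) = 65.52; v² = 0.097344.
t = (65.52 − 0.0624)/0.097344 = 672 days (vs. the pure-advection estimate x/v = 673 d).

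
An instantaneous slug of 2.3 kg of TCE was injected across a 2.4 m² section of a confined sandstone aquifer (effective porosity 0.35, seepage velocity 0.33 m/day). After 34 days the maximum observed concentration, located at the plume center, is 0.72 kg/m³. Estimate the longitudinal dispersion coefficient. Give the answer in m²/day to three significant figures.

0.0338 m²/day

At the plume center C_max = M/(n_e·A·√(4πDt)), so D = M²/(4πt·(n_e·A·C_max)²).
n_e·A·C_max = 0.35 × 2.4 × 0.72 = 0.6048 kg/m.
D = 2.3²/(4π × 34 × 0.6048²) = 0.0338 m²/day.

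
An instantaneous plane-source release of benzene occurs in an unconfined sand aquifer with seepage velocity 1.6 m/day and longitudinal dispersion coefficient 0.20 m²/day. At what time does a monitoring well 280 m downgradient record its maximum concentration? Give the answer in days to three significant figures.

For the 1D instantaneous-source solution, setting ∂C/∂t = 0 at fixed x gives v²t² + 2Dt − x² = 0, so t = (√(D² + v²x²) − D)/v².
√(D² + v²x²) = √(0.20² + 1.6² × 280²) = 448.0; v² = 2.56.
t = (448.0 − 0.20)/2.56 = 175 days (vs. the pure-advection estimate x/v = 175 d).

175 days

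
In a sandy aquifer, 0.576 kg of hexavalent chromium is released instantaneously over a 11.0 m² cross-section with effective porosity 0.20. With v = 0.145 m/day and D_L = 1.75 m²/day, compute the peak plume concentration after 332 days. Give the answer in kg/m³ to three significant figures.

0.00306 kg/m³

The peak of an instantaneous 1D plume sits at x = vt; there the Gaussian factor is 1 and C_max = M/(n_e·A·√(4πDt)), where n_e·A is the pore area the mass is dissolved in.
√(4πDt) = √(4π × 1.75 × 332) = 85.45 m, so C_max = 0.576/(0.20 × 11.0 × 85.45) = 0.00306 kg/m³.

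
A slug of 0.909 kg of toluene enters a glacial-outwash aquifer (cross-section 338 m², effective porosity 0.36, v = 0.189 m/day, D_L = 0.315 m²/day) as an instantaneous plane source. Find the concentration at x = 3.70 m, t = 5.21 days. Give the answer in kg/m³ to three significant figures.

0.000535 kg/m³

For an instantaneous plane source, C(x,t) = M/(n_e·A·√(4πDt)) · exp(−(x−vt)²/(4Dt)), with n_e·A the pore (flow) area.
Plume center vt = 0.189 × 5.21 = 0.98469 m, so the well at 3.70 m is 2.71531 m downgradient of the peak.
√(4πDt) = 4.541 m, giving peak height M/(n_e·A·√(4πDt)) = 0.909/(0.36 × 338 × 4.541) = 0.001645 kg/m³.
(x−vt)²/(4Dt) = (2.71531)²/(4 × 0.315 × 5.21) = 1.123; exp(−1.123) = 0.3253.
C = 0.001645 × 0.3253 = 0.000535 kg/m³.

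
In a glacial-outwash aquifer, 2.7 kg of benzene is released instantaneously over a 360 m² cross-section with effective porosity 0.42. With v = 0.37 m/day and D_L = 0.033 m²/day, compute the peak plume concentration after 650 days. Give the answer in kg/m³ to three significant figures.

The peak of an instantaneous 1D plume sits at x = vt; there the Gaussian factor is 1 and C_max = M/(n_e·A·√(4πDt)), where n_e·A is the pore area the mass is dissolved in.
√(4πDt) = √(4π × 0.033 × 650) = 16.42 m, so C_max = 2.7/(0.42 × 360 × 16.42) = 0.00109 kg/m³.

0.00109 kg/m³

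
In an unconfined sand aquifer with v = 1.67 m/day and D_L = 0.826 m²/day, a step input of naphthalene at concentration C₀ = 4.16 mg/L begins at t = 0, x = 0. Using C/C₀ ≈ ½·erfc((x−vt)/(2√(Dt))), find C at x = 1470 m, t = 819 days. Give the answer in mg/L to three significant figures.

0.0113 mg/L

For a continuous step input, C/C₀ ≈ ½·erfc((x−vt)/(2√(Dt))).
vt = 1.67 × 819 = 1367.73 m and 2√(Dt) = 2√(0.826 × 819) = 52.02 m.
Argument (x−vt)/(2√(Dt)) = (1470 − 1367.73)/52.02 = 1.966; ½·erfc(1.966) = 0.002715.
C = 4.16 × 0.002715 = 0.0113 mg/L.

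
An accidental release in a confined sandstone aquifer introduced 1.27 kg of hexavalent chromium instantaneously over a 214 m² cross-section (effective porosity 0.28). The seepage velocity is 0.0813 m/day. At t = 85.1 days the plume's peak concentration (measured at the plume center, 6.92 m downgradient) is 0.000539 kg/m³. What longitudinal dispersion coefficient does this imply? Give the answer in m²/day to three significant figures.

At the plume center C_max = M/(n_e·A·√(4πDt)), so D = M²/(4πt·(n_e·A·C_max)²).
n_e·A·C_max = 0.28 × 214 × 0.000539 = 0.03230 kg/m.
D = 1.27²/(4π × 85.1 × 0.03230²) = 1.45 m²/day.

1.45 m²/day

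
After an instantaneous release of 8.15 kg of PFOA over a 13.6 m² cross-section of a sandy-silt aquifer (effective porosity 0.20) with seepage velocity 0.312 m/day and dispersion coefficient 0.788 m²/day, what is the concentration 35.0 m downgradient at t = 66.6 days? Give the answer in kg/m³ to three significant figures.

For an instantaneous plane source, C(x,t) = M/(n_e·A·√(4πDt)) · exp(−(x−vt)²/(4Dt)), with n_e·A the pore (flow) area.
Plume center vt = 0.312 × 66.6 = 20.7792 m, so the well at 35.0 m is 14.2208 m downgradient of the peak.
√(4πDt) = 25.68 m, giving peak height M/(n_e·A·√(4πDt)) = 8.15/(0.20 × 13.6 × 25.68) = 0.1167 kg/m³.
(x−vt)²/(4Dt) = (14.2208)²/(4 × 0.788 × 66.6) = 0.9634; exp(−0.9634) = 0.3816.
C = 0.1167 × 0.3816 = 0.0445 kg/m³.

0.0445 kg/m³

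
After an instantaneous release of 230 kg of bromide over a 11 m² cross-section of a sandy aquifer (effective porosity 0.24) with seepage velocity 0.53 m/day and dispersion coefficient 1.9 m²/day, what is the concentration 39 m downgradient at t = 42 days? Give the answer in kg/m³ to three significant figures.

For an instantaneous plane source, C(x,t) = M/(n_e·A·√(4πDt)) · exp(−(x−vt)²/(4Dt)), with n_e·A the pore (flow) area.
Plume center vt = 0.53 × 42 = 22.26 m, so the well at 39 m is 16.74 m downgradient of the peak.
√(4πDt) = 31.67 m, giving peak height M/(n_e·A·√(4πDt)) = 230/(0.24 × 11 × 31.67) = 2.751 kg/m³.
(x−vt)²/(4Dt) = (16.74)²/(4 × 1.9 × 42) = 0.8779; exp(−0.8779) = 0.4157.
C = 2.751 × 0.4157 = 1.14 kg/m³.

1.14 kg/m³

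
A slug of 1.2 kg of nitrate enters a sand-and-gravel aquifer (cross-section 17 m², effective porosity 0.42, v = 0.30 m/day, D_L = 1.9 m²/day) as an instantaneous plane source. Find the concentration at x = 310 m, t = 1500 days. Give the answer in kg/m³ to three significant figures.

For an instantaneous plane source, C(x,t) = M/(n_e·A·√(4πDt)) · exp(−(x−vt)²/(4Dt)), with n_e·A the pore (flow) area.
Plume center vt = 0.30 × 1500 = 450 m, so the well at 310 m is 140 m upgradient of the peak.
√(4πDt) = 189.2 m, giving peak height M/(n_e·A·√(4πDt)) = 1.2/(0.42 × 17 × 189.2) = 0.0008883 kg/m³.
(x−vt)²/(4Dt) = (-140)²/(4 × 1.9 × 1500) = 1.719; exp(−1.719) = 0.1792.
C = 0.0008883 × 0.1792 = 0.000159 kg/m³.

0.000159 kg/m³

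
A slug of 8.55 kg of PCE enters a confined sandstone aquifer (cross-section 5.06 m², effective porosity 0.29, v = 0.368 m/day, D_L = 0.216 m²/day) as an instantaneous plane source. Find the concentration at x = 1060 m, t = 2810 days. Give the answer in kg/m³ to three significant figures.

For an instantaneous plane source, C(x,t) = M/(n_e·A·√(4πDt)) · exp(−(x−vt)²/(4Dt)), with n_e·A the pore (flow) area.
Plume center vt = 0.368 × 2810 = 1034.08 m, so the well at 1060 m is 25.92 m downgradient of the peak.
√(4πDt) = 87.33 m, giving peak height M/(n_e·A·√(4πDt)) = 8.55/(0.29 × 5.06 × 87.33) = 0.06672 kg/m³.
(x−vt)²/(4Dt) = (25.92)²/(4 × 0.216 × 2810) = 0.2767; exp(−0.2767) = 0.7583.
C = 0.06672 × 0.7583 = 0.0506 kg/m³.

0.0506 kg/m³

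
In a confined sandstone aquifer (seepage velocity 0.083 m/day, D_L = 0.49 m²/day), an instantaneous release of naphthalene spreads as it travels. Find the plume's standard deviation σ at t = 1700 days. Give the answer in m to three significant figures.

Dispersive spreading gives a Gaussian with σ² = 2Dt; advection only shifts the center.
σ = √(2 × 0.49 × 1700) = 40.8 m.

40.8 m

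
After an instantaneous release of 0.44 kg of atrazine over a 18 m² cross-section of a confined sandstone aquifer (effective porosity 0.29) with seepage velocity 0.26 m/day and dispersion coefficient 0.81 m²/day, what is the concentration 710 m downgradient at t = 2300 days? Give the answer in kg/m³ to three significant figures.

For an instantaneous plane source, C(x,t) = M/(n_e·A·√(4πDt)) · exp(−(x−vt)²/(4Dt)), with n_e·A the pore (flow) area.
Plume center vt = 0.26 × 2300 = 598 m, so the well at 710 m is 112 m downgradient of the peak.
√(4πDt) = 153.0 m, giving peak height M/(n_e·A·√(4πDt)) = 0.44/(0.29 × 18 × 153.0) = 0.0005509 kg/m³.
(x−vt)²/(4Dt) = (112)²/(4 × 0.81 × 2300) = 1.683; exp(−1.683) = 0.1858.
C = 0.0005509 × 0.1858 = 0.000102 kg/m³.

0.000102 kg/m³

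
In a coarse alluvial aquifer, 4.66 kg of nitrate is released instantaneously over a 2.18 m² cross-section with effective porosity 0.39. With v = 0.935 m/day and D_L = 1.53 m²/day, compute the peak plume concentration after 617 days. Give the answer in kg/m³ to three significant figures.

The peak of an instantaneous 1D plume sits at x = vt; there the Gaussian factor is 1 and C_max = M/(n_e·A·√(4πDt)), where n_e·A is the pore area the mass is dissolved in.
√(4πDt) = √(4π × 1.53 × 617) = 108.9 m, so C_max = 4.66/(0.39 × 2.18 × 108.9) = 0.0503 kg/m³.

0.0503 kg/m³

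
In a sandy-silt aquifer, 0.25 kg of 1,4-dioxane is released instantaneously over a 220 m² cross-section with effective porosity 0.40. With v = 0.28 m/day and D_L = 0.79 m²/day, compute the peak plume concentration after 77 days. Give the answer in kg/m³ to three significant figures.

The peak of an instantaneous 1D plume sits at x = vt; there the Gaussian factor is 1 and C_max = M/(n_e·A·√(4πDt)), where n_e·A is the pore area the mass is dissolved in.
√(4πDt) = √(4π × 0.79 × 77) = 27.65 m, so C_max = 0.25/(0.40 × 220 × 27.65) = 0.000103 kg/m³.

0.000103 kg/m³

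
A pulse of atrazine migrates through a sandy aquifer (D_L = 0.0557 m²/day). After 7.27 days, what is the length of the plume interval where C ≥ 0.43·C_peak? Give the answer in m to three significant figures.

The plume is Gaussian with σ = √(2Dt) = √(2 × 0.0557 × 7.27) = 0.8999 m.
C/C_peak = exp(−Δx²/(2σ²)) = 0.43 ⇒ Δx = σ·√(−2 ln 0.43) = 0.8999 × 1.299 = 1.169 m.
Width = 2Δx = 2.34 m.

2.34 m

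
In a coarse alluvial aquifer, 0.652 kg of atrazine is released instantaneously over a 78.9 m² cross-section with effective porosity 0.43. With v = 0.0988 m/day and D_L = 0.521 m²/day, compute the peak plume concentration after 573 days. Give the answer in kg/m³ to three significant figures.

The peak of an instantaneous 1D plume sits at x = vt; there the Gaussian factor is 1 and C_max = M/(n_e·A·√(4πDt)), where n_e·A is the pore area the mass is dissolved in.
√(4πDt) = √(4π × 0.521 × 573) = 61.25 m, so C_max = 0.652/(0.43 × 78.9 × 61.25) = 0.000314 kg/m³.

0.000314 kg/m³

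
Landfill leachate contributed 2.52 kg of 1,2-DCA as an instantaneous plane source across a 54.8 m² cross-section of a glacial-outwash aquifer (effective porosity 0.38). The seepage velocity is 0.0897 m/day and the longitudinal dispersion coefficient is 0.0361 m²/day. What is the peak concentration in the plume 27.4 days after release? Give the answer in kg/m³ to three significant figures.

The peak of an instantaneous 1D plume sits at x = vt; there the Gaussian factor is 1 and C_max = M/(n_e·A·√(4πDt)), where n_e·A is the pore area the mass is dissolved in.
√(4πDt) = √(4π × 0.0361 × 27.4) = 3.526 m, so C_max = 2.52/(0.38 × 54.8 × 3.526) = 0.0343 kg/m³.

0.0343 kg/m³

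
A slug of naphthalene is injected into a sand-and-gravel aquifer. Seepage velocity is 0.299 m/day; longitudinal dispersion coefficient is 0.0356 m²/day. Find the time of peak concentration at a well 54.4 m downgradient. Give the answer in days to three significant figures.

182 days

For the 1D instantaneous-source solution, setting ∂C/∂t = 0 at fixed x gives v²t² + 2Dt − x² = 0, so t = (√(D² + v²x²) − D)/v².
√(D² + v²x²) = √(0.0356² + 0.299² × 54.4²) = 16.27; v² = 0.089401.
t = (16.27 − 0.0356)/0.089401 = 182 days (vs. the pure-advection estimate x/v = 182 d).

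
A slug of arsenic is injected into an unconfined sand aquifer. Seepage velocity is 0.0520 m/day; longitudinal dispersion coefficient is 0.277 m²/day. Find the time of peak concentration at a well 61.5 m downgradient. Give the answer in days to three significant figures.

For the 1D instantaneous-source solution, setting ∂C/∂t = 0 at fixed x gives v²t² + 2Dt − x² = 0, so t = (√(D² + v²x²) − D)/v².
√(D² + v²x²) = √(0.277² + 0.0520² × 61.5²) = 3.210; v² = 0.002704.
t = (3.210 − 0.277)/0.002704 = 1080 days (vs. the pure-advection estimate x/v = 1180 d).

1080 days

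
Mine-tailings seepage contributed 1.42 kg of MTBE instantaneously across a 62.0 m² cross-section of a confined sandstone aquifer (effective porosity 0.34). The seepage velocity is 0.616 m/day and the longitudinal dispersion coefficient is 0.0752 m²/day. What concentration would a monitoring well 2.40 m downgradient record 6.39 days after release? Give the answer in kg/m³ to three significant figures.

For an instantaneous plane source, C(x,t) = M/(n_e·A·√(4πDt)) · exp(−(x−vt)²/(4Dt)), with n_e·A the pore (flow) area.
Plume center vt = 0.616 × 6.39 = 3.93624 m, so the well at 2.40 m is 1.53624 m upgradient of the peak.
√(4πDt) = 2.457 m, giving peak height M/(n_e·A·√(4πDt)) = 1.42/(0.34 × 62.0 × 2.457) = 0.02742 kg/m³.
(x−vt)²/(4Dt) = (-1.53624)²/(4 × 0.0752 × 6.39) = 1.228; exp(−1.228) = 0.2929.
C = 0.02742 × 0.2929 = 0.00803 kg/m³.

0.00803 kg/m³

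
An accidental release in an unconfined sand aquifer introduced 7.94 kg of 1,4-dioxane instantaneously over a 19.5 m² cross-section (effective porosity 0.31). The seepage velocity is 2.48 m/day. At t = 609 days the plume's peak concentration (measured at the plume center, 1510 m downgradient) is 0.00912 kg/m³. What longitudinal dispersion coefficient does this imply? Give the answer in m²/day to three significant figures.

2.71 m²/day

At the plume center C_max = M/(n_e·A·√(4πDt)), so D = M²/(4πt·(n_e·A·C_max)²).
n_e·A·C_max = 0.31 × 19.5 × 0.00912 = 0.05513 kg/m.
D = 7.94²/(4π × 609 × 0.05513²) = 2.71 m²/day.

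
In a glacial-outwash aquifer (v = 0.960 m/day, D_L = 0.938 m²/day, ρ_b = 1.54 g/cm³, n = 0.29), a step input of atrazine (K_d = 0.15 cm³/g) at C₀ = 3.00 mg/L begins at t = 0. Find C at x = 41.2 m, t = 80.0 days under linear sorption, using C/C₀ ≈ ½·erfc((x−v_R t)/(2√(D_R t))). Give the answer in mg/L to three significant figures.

1.70 mg/L

Retardation factor R = 1 + ρ_b·K_d/n = 1 + 1.54 × 0.15/0.29 = 1.797.
Sorption retards both mechanisms: v_R = v/R = 0.5342 m/day, D_R = D/R = 0.5220 m²/day.
v_R·t = 0.5342 × 80.0 = 42.736 m; 2√(D_R t) = 12.92 m; argument = (41.2 − 42.736)/12.92 = -0.1189.
C = C₀ × ½·erfc(-0.1189) = 3.00 × 0.5668 = 1.70 mg/L.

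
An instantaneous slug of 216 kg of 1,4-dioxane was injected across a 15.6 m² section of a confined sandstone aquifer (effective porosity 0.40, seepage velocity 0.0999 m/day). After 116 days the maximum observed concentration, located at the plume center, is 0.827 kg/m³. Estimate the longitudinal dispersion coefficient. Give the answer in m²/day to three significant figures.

1.20 m²/day

At the plume center C_max = M/(n_e·A·√(4πDt)), so D = M²/(4πt·(n_e·A·C_max)²).
n_e·A·C_max = 0.40 × 15.6 × 0.827 = 5.160 kg/m.
D = 216²/(4π × 116 × 5.160²) = 1.20 m²/day.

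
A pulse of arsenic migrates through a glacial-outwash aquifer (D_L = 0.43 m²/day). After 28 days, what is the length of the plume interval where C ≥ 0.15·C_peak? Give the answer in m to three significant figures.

19.1 m

The plume is Gaussian with σ = √(2Dt) = √(2 × 0.43 × 28) = 4.907 m.
C/C_peak = exp(−Δx²/(2σ²)) = 0.15 ⇒ Δx = σ·√(−2 ln 0.15) = 4.907 × 1.948 = 9.559 m.
Width = 2Δx = 19.1 m.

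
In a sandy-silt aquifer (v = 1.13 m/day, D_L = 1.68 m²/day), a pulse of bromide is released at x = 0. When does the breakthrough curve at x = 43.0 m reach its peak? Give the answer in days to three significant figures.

36.8 days

For the 1D instantaneous-source solution, setting ∂C/∂t = 0 at fixed x gives v²t² + 2Dt − x² = 0, so t = (√(D² + v²x²) − D)/v².
√(D² + v²x²) = √(1.68² + 1.13² × 43.0²) = 48.62; v² = 1.2769.
t = (48.62 − 1.68)/1.2769 = 36.8 days (vs. the pure-advection estimate x/v = 38.1 d).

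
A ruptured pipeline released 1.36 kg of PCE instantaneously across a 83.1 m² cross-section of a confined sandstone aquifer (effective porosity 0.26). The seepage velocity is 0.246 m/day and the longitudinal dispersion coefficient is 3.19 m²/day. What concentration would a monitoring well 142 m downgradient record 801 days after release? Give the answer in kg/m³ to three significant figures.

For an instantaneous plane source, C(x,t) = M/(n_e·A·√(4πDt)) · exp(−(x−vt)²/(4Dt)), with n_e·A the pore (flow) area.
Plume center vt = 0.246 × 801 = 197.046 m, so the well at 142 m is 55.046 m upgradient of the peak.
√(4πDt) = 179.2 m, giving peak height M/(n_e·A·√(4πDt)) = 1.36/(0.26 × 83.1 × 179.2) = 0.0003513 kg/m³.
(x−vt)²/(4Dt) = (-55.046)²/(4 × 3.19 × 801) = 0.2965; exp(−0.2965) = 0.7434.
C = 0.0003513 × 0.7434 = 0.000261 kg/m³.

0.000261 kg/m³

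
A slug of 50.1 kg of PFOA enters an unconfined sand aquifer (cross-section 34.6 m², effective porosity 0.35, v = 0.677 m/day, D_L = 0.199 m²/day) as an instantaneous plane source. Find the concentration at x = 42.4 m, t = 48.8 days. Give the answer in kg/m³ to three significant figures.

For an instantaneous plane source, C(x,t) = M/(n_e·A·√(4πDt)) · exp(−(x−vt)²/(4Dt)), with n_e·A the pore (flow) area.
Plume center vt = 0.677 × 48.8 = 33.0376 m, so the well at 42.4 m is 9.3624 m downgradient of the peak.
√(4πDt) = 11.05 m, giving peak height M/(n_e·A·√(4πDt)) = 50.1/(0.35 × 34.6 × 11.05) = 0.3744 kg/m³.
(x−vt)²/(4Dt) = (9.3624)²/(4 × 0.199 × 48.8) = 2.257; exp(−2.257) = 0.1047.
C = 0.3744 × 0.1047 = 0.0392 kg/m³.

0.0392 kg/m³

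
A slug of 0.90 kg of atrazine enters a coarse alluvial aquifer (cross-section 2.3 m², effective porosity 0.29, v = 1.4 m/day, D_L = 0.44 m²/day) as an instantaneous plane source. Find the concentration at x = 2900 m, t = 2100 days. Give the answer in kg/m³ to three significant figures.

0.00812 kg/m³

For an instantaneous plane source, C(x,t) = M/(n_e·A·√(4πDt)) · exp(−(x−vt)²/(4Dt)), with n_e·A the pore (flow) area.
Plume center vt = 1.4 × 2100 = 2940 m, so the well at 2900 m is 40 m upgradient of the peak.
√(4πDt) = 107.8 m, giving peak height M/(n_e·A·√(4πDt)) = 0.90/(0.29 × 2.3 × 107.8) = 0.01252 kg/m³.
(x−vt)²/(4Dt) = (-40)²/(4 × 0.44 × 2100) = 0.4329; exp(−0.4329) = 0.6486.
C = 0.01252 × 0.6486 = 0.00812 kg/m³.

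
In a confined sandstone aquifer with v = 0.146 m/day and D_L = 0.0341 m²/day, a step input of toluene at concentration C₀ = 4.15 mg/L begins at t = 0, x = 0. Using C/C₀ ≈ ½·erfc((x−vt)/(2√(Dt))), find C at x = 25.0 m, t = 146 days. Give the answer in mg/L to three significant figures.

For a continuous step input, C/C₀ ≈ ½·erfc((x−vt)/(2√(Dt))).
vt = 0.146 × 146 = 21.316 m and 2√(Dt) = 2√(0.0341 × 146) = 4.463 m.
Argument (x−vt)/(2√(Dt)) = (25.0 − 21.316)/4.463 = 0.8255; ½·erfc(0.8255) = 0.1215.
C = 4.15 × 0.1215 = 0.504 mg/L.

0.504 mg/L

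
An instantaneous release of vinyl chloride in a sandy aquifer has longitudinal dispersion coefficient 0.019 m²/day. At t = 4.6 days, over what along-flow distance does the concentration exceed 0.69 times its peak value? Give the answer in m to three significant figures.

0.720 m

The plume is Gaussian with σ = √(2Dt) = √(2 × 0.019 × 4.6) = 0.4181 m.
C/C_peak = exp(−Δx²/(2σ²)) = 0.69 ⇒ Δx = σ·√(−2 ln 0.69) = 0.4181 × 0.8615 = 0.3602 m.
Width = 2Δx = 0.720 m.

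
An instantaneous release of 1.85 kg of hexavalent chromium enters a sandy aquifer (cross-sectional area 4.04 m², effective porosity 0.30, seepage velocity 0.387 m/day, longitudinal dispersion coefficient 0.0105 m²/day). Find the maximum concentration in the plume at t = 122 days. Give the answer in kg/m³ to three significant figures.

The peak of an instantaneous 1D plume sits at x = vt; there the Gaussian factor is 1 and C_max = M/(n_e·A·√(4πDt)), where n_e·A is the pore area the mass is dissolved in.
√(4πDt) = √(4π × 0.0105 × 122) = 4.012 m, so C_max = 1.85/(0.30 × 4.04 × 4.012) = 0.380 kg/m³.

0.380 kg/m³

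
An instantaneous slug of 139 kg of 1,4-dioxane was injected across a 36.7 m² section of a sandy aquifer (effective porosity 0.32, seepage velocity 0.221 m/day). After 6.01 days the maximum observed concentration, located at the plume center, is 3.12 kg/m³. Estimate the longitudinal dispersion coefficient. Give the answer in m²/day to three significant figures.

At the plume center C_max = M/(n_e·A·√(4πDt)), so D = M²/(4πt·(n_e·A·C_max)²).
n_e·A·C_max = 0.32 × 36.7 × 3.12 = 36.64 kg/m.
D = 139²/(4π × 6.01 × 36.64²) = 0.191 m²/day.

0.191 m²/day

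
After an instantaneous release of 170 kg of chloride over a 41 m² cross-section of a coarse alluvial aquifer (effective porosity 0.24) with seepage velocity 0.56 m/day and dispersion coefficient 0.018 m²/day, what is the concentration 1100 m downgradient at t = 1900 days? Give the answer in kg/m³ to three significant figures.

For an instantaneous plane source, C(x,t) = M/(n_e·A·√(4πDt)) · exp(−(x−vt)²/(4Dt)), with n_e·A the pore (flow) area.
Plume center vt = 0.56 × 1900 = 1064 m, so the well at 1100 m is 36 m downgradient of the peak.
√(4πDt) = 20.73 m, giving peak height M/(n_e·A·√(4πDt)) = 170/(0.24 × 41 × 20.73) = 0.8334 kg/m³.
(x−vt)²/(4Dt) = (36)²/(4 × 0.018 × 1900) = 9.474; exp(−9.474) = 7.682e-05.
C = 0.8334 × 7.682e-05 = 6.40e-05 kg/m³.

6.40e-05 kg/m³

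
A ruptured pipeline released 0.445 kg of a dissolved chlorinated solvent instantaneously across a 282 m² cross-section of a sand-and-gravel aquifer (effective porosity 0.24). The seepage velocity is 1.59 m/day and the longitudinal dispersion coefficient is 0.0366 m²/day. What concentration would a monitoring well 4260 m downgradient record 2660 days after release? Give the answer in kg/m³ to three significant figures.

1.70e-05 kg/m³

For an instantaneous plane source, C(x,t) = M/(n_e·A·√(4πDt)) · exp(−(x−vt)²/(4Dt)), with n_e·A the pore (flow) area.
Plume center vt = 1.59 × 2660 = 4229.4 m, so the well at 4260 m is 30.6 m downgradient of the peak.
√(4πDt) = 34.98 m, giving peak height M/(n_e·A·√(4πDt)) = 0.445/(0.24 × 282 × 34.98) = 0.0001880 kg/m³.
(x−vt)²/(4Dt) = (30.6)²/(4 × 0.0366 × 2660) = 2.404; exp(−2.404) = 0.09036.
C = 0.0001880 × 0.09036 = 1.70e-05 kg/m³.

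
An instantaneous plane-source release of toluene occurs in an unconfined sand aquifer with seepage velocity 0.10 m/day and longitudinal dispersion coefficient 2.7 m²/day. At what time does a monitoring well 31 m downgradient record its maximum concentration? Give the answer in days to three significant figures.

141 days

For the 1D instantaneous-source solution, setting ∂C/∂t = 0 at fixed x gives v²t² + 2Dt − x² = 0, so t = (√(D² + v²x²) − D)/v².
√(D² + v²x²) = √(2.7² + 0.10² × 31²) = 4.111; v² = 0.01.
t = (4.111 − 2.7)/0.01 = 141 days (vs. the pure-advection estimate x/v = 310 d).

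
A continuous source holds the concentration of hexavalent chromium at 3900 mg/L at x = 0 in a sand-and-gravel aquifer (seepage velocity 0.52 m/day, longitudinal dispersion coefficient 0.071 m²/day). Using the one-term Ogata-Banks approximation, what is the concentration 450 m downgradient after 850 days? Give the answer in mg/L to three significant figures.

For a continuous step input, C/C₀ ≈ ½·erfc((x−vt)/(2√(Dt))).
vt = 0.52 × 850 = 442 m and 2√(Dt) = 2√(0.071 × 850) = 15.54 m.
Argument (x−vt)/(2√(Dt)) = (450 − 442)/15.54 = 0.5148; ½·erfc(0.5148) = 0.2333.
C = 3900 × 0.2333 = 910 mg/L.

910 mg/L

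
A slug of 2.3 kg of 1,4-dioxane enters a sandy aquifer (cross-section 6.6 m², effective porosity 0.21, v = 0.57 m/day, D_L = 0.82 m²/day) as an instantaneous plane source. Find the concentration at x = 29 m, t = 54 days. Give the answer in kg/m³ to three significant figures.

For an instantaneous plane source, C(x,t) = M/(n_e·A·√(4πDt)) · exp(−(x−vt)²/(4Dt)), with n_e·A the pore (flow) area.
Plume center vt = 0.57 × 54 = 30.78 m, so the well at 29 m is 1.78 m upgradient of the peak.
√(4πDt) = 23.59 m, giving peak height M/(n_e·A·√(4πDt)) = 2.3/(0.21 × 6.6 × 23.59) = 0.07035 kg/m³.
(x−vt)²/(4Dt) = (-1.78)²/(4 × 0.82 × 54) = 0.01789; exp(−0.01789) = 0.9823.
C = 0.07035 × 0.9823 = 0.0691 kg/m³.

0.0691 kg/m³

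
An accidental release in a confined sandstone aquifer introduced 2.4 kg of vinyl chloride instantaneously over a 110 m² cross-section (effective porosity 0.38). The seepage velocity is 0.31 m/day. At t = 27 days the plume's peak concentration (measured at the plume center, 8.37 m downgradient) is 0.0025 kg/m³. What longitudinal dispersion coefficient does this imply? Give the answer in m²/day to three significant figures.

1.55 m²/day

At the plume center C_max = M/(n_e·A·√(4πDt)), so D = M²/(4πt·(n_e·A·C_max)²).
n_e·A·C_max = 0.38 × 110 × 0.0025 = 0.1045 kg/m.
D = 2.4²/(4π × 27 × 0.1045²) = 1.55 m²/day.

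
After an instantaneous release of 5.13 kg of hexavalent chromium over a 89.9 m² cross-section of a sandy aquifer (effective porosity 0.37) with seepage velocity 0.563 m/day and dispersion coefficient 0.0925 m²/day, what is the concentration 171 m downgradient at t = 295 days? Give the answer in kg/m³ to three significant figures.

For an instantaneous plane source, C(x,t) = M/(n_e·A·√(4πDt)) · exp(−(x−vt)²/(4Dt)), with n_e·A the pore (flow) area.
Plume center vt = 0.563 × 295 = 166.085 m, so the well at 171 m is 4.915 m downgradient of the peak.
√(4πDt) = 18.52 m, giving peak height M/(n_e·A·√(4πDt)) = 5.13/(0.37 × 89.9 × 18.52) = 0.008328 kg/m³.
(x−vt)²/(4Dt) = (4.915)²/(4 × 0.0925 × 295) = 0.2213; exp(−0.2213) = 0.8015.
C = 0.008328 × 0.8015 = 0.00667 kg/m³.

0.00667 kg/m³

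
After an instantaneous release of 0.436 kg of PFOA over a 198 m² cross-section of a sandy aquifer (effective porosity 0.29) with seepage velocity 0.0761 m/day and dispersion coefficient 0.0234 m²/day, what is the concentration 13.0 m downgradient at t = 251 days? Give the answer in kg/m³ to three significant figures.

For an instantaneous plane source, C(x,t) = M/(n_e·A·√(4πDt)) · exp(−(x−vt)²/(4Dt)), with n_e·A the pore (flow) area.
Plume center vt = 0.0761 × 251 = 19.1011 m, so the well at 13.0 m is 6.1011 m upgradient of the peak.
√(4πDt) = 8.591 m, giving peak height M/(n_e·A·√(4πDt)) = 0.436/(0.29 × 198 × 8.591) = 0.0008839 kg/m³.
(x−vt)²/(4Dt) = (-6.1011)²/(4 × 0.0234 × 251) = 1.584; exp(−1.584) = 0.2052.
C = 0.0008839 × 0.2052 = 0.000181 kg/m³.

0.000181 kg/m³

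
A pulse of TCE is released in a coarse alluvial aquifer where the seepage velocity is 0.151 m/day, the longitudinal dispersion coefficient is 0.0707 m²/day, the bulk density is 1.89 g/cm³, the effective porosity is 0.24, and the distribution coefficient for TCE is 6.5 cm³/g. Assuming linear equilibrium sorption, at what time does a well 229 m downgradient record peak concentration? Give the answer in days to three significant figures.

Retardation factor R = 1 + ρ_b·K_d/n = 1 + 1.89 × 6.5/0.24 = 52.19.
Sorption retards both mechanisms: v_R = v/R = 0.002893 m/day, D_R = D/R = 0.001355 m²/day.
Peak time from v_R²t² + 2D_R t − x² = 0: t = (√(D_R² + v_R²x²) − D_R)/v_R².
√(D_R² + v_R²x²) = √(0.001355² + 0.002893² × 229²) = 0.6625; v_R² = 8.369e-06.
t = (0.6625 − 0.001355)/8.369e-06 = 79000 days.

79000 days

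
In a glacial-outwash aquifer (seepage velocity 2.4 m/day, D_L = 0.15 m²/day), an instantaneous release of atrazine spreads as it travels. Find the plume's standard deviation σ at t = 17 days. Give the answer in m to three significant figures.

2.26 m

Dispersive spreading gives a Gaussian with σ² = 2Dt; advection only shifts the center.
σ = √(2 × 0.15 × 17) = 2.26 m.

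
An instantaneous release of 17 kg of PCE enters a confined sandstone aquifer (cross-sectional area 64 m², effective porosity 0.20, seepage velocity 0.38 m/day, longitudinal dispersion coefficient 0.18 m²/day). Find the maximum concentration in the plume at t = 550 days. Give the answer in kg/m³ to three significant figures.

0.0377 kg/m³

The peak of an instantaneous 1D plume sits at x = vt; there the Gaussian factor is 1 and C_max = M/(n_e·A·√(4πDt)), where n_e·A is the pore area the mass is dissolved in.
√(4πDt) = √(4π × 0.18 × 550) = 35.27 m, so C_max = 17/(0.20 × 64 × 35.27) = 0.0377 kg/m³.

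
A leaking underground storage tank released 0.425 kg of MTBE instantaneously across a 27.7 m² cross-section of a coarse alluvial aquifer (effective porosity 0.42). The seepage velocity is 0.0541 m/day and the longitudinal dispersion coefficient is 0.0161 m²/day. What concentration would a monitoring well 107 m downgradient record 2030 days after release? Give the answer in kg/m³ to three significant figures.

0.00170 kg/m³

For an instantaneous plane source, C(x,t) = M/(n_e·A·√(4πDt)) · exp(−(x−vt)²/(4Dt)), with n_e·A the pore (flow) area.
Plume center vt = 0.0541 × 2030 = 109.823 m, so the well at 107 m is 2.823 m upgradient of the peak.
√(4πDt) = 20.27 m, giving peak height M/(n_e·A·√(4πDt)) = 0.425/(0.42 × 27.7 × 20.27) = 0.001802 kg/m³.
(x−vt)²/(4Dt) = (-2.823)²/(4 × 0.0161 × 2030) = 0.06096; exp(−0.06096) = 0.9409.
C = 0.001802 × 0.9409 = 0.00170 kg/m³.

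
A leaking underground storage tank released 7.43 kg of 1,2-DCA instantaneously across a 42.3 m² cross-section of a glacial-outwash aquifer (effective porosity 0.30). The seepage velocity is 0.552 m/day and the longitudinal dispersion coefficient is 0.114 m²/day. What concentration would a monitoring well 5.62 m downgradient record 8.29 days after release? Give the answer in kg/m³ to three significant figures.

0.127 kg/m³

For an instantaneous plane source, C(x,t) = M/(n_e·A·√(4πDt)) · exp(−(x−vt)²/(4Dt)), with n_e·A the pore (flow) area.
Plume center vt = 0.552 × 8.29 = 4.57608 m, so the well at 5.62 m is 1.04392 m downgradient of the peak.
√(4πDt) = 3.446 m, giving peak height M/(n_e·A·√(4πDt)) = 7.43/(0.30 × 42.3 × 3.446) = 0.1699 kg/m³.
(x−vt)²/(4Dt) = (1.04392)²/(4 × 0.114 × 8.29) = 0.2883; exp(−0.2883) = 0.7495.
C = 0.1699 × 0.7495 = 0.127 kg/m³.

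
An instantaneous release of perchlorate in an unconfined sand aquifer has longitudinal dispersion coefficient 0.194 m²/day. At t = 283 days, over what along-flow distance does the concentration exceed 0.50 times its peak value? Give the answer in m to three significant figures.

24.7 m

The plume is Gaussian with σ = √(2Dt) = √(2 × 0.194 × 283) = 10.48 m.
C/C_peak = exp(−Δx²/(2σ²)) = 0.50 ⇒ Δx = σ·√(−2 ln 0.50) = 10.48 × 1.177 = 12.33 m.
Width = 2Δx = 24.7 m.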